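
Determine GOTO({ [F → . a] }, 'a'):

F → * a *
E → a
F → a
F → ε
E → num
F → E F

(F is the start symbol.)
GOTO(I, 'a') = CLOSURE({ [A → αX.β] : [A → α.Xβ] ∈ I, X = 'a' })

Items with dot before 'a', with the dot advanced:
  [F → . a] → [F → a .]
Closure adds nothing (no advanced item has the dot before a non-terminal).

GOTO = { [F → a .] }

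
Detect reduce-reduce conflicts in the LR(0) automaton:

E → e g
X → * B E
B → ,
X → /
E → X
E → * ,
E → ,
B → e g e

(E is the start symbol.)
Yes — I8: [B → , .] vs [E → * , .]

A reduce-reduce conflict occurs when an LR(0) state has two complete items [A → α .] and [B → β .] — both call for a reduction, and with no lookahead the parser cannot choose between them.

Augment with E' → E and build the canonical LR(0) collection (I0 = CLOSURE({[E' → . E]}), then GOTO on every symbol after a dot until no new states appear). It has 14 states:
  I0: { [E → . * ,], [E → . ,], [E → . X], [E → . e g], [E' → . E], [X → . * B E], [X → . /] }  — shift
  I1: { [B → . ,], [B → . e g e], [E → * . ,], [X → * . B E] }  — shift
  I2: { [E → , .] }  — reduce
  I3: { [X → / .] }  — reduce
  I4: { [E' → E .] }  — accept
  I5: { [E → X .] }  — reduce
  I6: { [E → e . g] }  — shift
  I7: { [E → e g .] }  — reduce
  I8: { [B → , .], [E → * , .] }  — 2 reduces
  I9: { [E → . * ,], [E → . ,], [E → . X], [E → . e g], [X → * B . E], [X → . * B E], [X → . /] }  — shift
  I10: { [B → e . g e] }  — shift
  I11: { [B → e g . e] }  — shift
  I12: { [B → e g e .] }  — reduce
  I13: { [X → * B E .] }  — reduce

I8 contains complete items [B → , .], [E → * , .] — reduce-reduce conflict.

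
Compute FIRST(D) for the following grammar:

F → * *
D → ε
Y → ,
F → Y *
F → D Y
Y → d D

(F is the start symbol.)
{ ε }

From D → ε:
  - ε-production, so ε ∈ FIRST(D)

Collecting: FIRST(D) = { ε }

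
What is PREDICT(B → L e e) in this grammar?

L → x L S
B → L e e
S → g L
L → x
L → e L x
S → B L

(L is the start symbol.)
PREDICT(B → L e e) = (FIRST(RHS) \ {ε}) ∪ (FOLLOW(B) if ε ∈ FIRST(RHS), i.e. RHS ⇒* ε)
FIRST(L) = { 'e', 'x' }
FIRST(L e e) = { 'e', 'x' }
ε ∉ FIRST(L e e), so FOLLOW(B) is not added.
PREDICT(B → L e e) = { 'e', 'x' }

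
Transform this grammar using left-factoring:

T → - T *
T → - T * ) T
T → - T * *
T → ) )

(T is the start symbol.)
T → - T * T'
T' → ε
T' → ) T
T' → *
T → ) )

Left-factoring transforms A → αβ₁ | αβ₂ into A → αA' and A' → β₁ | β₂
(α is the longest common prefix among the alternatives). Repeat until
no nonterminal has two alternatives with a common prefix.

Round 1: T has alternatives sharing prefix '- T *'. Introduce T': T → - T * T'
  Add: T' → ε
  Add: T' → ) T
  Add: T' → *

No remaining common prefixes — done.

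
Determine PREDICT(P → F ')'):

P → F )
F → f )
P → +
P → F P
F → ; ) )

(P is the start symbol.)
{ ';', 'f' }

PREDICT(P → F ')') = (FIRST(RHS) \ {ε}) ∪ (FOLLOW(P) if ε ∈ FIRST(RHS), i.e. RHS ⇒* ε)
FIRST(F) = { ';', 'f' }
FIRST(F ')') = { ';', 'f' }
ε ∉ FIRST(F ')'), so FOLLOW(P) is not added.
PREDICT(P → F ')') = { ';', 'f' }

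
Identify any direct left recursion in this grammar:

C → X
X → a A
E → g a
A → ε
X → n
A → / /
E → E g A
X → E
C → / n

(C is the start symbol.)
Yes, E is left-recursive

C → X: starts with X
X → a A: starts with a
E → g a: starts with g
A → ε: starts with ε
X → n: starts with n
A → / /: starts with '/'
E → E g A: LEFT RECURSIVE (starts with E)
X → E: starts with E
C → / n: starts with '/'

The grammar has direct left recursion on: E.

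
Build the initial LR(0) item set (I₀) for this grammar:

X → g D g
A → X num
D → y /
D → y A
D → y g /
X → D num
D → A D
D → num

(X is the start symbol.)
First, augment the grammar with X' → X
I₀ = CLOSURE({ [X' → . X] }):
  [X' → . X] has the dot before X: add [X → . g D g], [X → . D num]
  [X → . D num] has the dot before D: add [D → . y /], [D → . y A], [D → . y g /], [D → . A D], [D → . num]
  [D → . A D] has the dot before A: add [A → . X num]
No further items can be added.

I₀ = { [A → . X num], [D → . A D], [D → . num], [D → . y /], [D → . y A], [D → . y g /], [X → . D num], [X → . g D g], [X' → . X] }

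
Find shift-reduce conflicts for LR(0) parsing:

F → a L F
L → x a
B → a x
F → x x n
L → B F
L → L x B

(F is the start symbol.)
Augment with F' → F and build the canonical LR(0) collection (I0 = CLOSURE({[F' → . F]}), then GOTO on every symbol after a dot until no new states appear). It has 16 states:
  I0: { [F → . a L F], [F → . x x n], [F' → . F] }  — shift
  I1: { [F' → F .] }  — accept
  I2: { [B → . a x], [F → a . L F], [L → . B F], [L → . L x B], [L → . x a] }  — shift
  I3: { [F → x . x n] }  — shift
  I4: { [F → x x . n] }  — shift
  I5: { [F → x x n .] }  — reduce
  I6: { [F → . a L F], [F → . x x n], [L → B . F] }  — shift
  I7: { [F → . a L F], [F → . x x n], [F → a L . F], [L → L . x B] }  — shift
  I8: { [B → a . x] }  — shift
  I9: { [L → x . a] }  — shift
  I10: { [L → x a .] }  — reduce
  I11: { [B → a x .] }  — reduce
  I12: { [F → a L F .] }  — reduce
  I13: { [B → . a x], [F → x . x n], [L → L x . B] }  — shift
  I14: { [L → L x B .] }  — reduce
  I15: { [L → B F .] }  — reduce

No state contains both a complete item and a shift item.

Answer: No shift-reduce conflicts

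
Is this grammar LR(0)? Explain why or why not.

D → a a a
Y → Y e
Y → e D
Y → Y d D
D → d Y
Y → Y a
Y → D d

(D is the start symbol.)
No. Shift-reduce conflict between [D → d Y .] and [Y → Y . a]

A grammar is LR(0) if no state in the canonical LR(0) collection has:
  - both a shift item (dot before a terminal) and a complete item (shift-reduce conflict), or
  - two or more complete items (reduce-reduce conflict; the accept item [D' → D .] counts as a complete item here).

Augment with D' → D and build the canonical LR(0) collection (I0 = CLOSURE({[D' → . D]}), then GOTO on every symbol after a dot until no new states appear). It has 15 states:
  I0: { [D → . a a a], [D → . d Y], [D' → . D] }  — shift
  I1: { [D' → D .] }  — accept
  I2: { [D → a . a a] }  — shift
  I3: { [D → . a a a], [D → . d Y], [D → d . Y], [Y → . D d], [Y → . Y a], [Y → . Y d D], [Y → . Y e], [Y → . e D] }  — shift
  I4: { [Y → D . d] }  — shift
  I5: { [D → d Y .], [Y → Y . a], [Y → Y . d D], [Y → Y . e] }  — shift, reduce
  I6: { [D → . a a a], [D → . d Y], [Y → e . D] }  — shift
  I7: { [Y → e D .] }  — reduce
  I8: { [Y → Y a .] }  — reduce
  I9: { [D → . a a a], [D → . d Y], [Y → Y d . D] }  — shift
  I10: { [Y → Y e .] }  — reduce
  I11: { [Y → Y d D .] }  — reduce
  I12: { [Y → D d .] }  — reduce
  I13: { [D → a a . a] }  — shift
  I14: { [D → a a a .] }  — reduce

Conflict in state I5:
  Shift-reduce conflict between [D → d Y .] and [Y → Y . a]
So the grammar is NOT LR(0).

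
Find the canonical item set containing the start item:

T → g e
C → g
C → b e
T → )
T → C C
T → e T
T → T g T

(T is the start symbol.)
First, augment the grammar with T' → T
I₀ = CLOSURE({ [T' → . T] }):
  [T' → . T] has the dot before T: add [T → . g e], [T → . )], [T → . C C], [T → . e T], [T → . T g T]
  [T → . C C] has the dot before C: add [C → . g], [C → . b e]
No further items can be added.

I₀ = { [C → . b e], [C → . g], [T → . )], [T → . C C], [T → . T g T], [T → . e T], [T → . g e], [T' → . T] }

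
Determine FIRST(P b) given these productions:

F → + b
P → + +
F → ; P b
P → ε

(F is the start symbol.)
FIRST sets of the non-terminals involved (from the grammar, by fixed-point iteration):
  FIRST(P) = { '+', ε }

To compute FIRST(P b), process the symbols left to right:
Symbol P is a non-terminal. Add FIRST(P) \ {ε} = { '+' }
P is nullable (ε ∈ FIRST(P)), continue to the next symbol.
Symbol b is a terminal. Add 'b' and stop.
FIRST(P b) = { '+', 'b' }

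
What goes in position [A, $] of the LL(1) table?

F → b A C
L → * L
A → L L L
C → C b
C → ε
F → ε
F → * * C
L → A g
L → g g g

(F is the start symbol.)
Empty (error entry)

To find M[A, $], we find productions for A where $ is in the predict set (PREDICT(N → α) = (FIRST(α) \ {ε}) ∪ (FOLLOW(N) if α ⇒* ε)).

Relevant sets:
  FIRST(L) = { '*', 'g' }

A → L L L: PREDICT = { '*', 'g' }

M[A, $] is empty (no production applies)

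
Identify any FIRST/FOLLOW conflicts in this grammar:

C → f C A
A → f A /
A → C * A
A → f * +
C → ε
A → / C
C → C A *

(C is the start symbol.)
A FIRST/FOLLOW conflict occurs when a non-terminal N has a nullable alternative N → β (β ⇒* ε) and another alternative N → α with FIRST(α) ∩ FOLLOW(N) ≠ ∅: on such a lookahead the parser cannot decide between expanding α and letting N vanish via β.

Nullable non-terminals: C.
FIRST sets used below: FIRST(C) = { '*', '/', 'f', ε }, FIRST(A) = { '*', '/', 'f' }

C: nullable alternative(s) C → ε; FOLLOW(C) = { $, '*', '/', 'f' }
  C → f C A: FIRST \ {ε} = { 'f' } — overlaps FOLLOW(C) on { 'f' }: CONFLICT
  C → ε: FIRST \ {ε} = { } — this is the only nullable alternative, skip
  C → C A *: FIRST \ {ε} = { '*', '/', 'f' } — overlaps FOLLOW(C) on { '*', '/', 'f' }: CONFLICT

A has no nullable alternative, so no FIRST/FOLLOW check is needed there.

So the grammar has 2 FIRST/FOLLOW conflicts (marked CONFLICT above).

Answer: Yes. C → f C A with FOLLOW(C) on { 'f' }; C → C A '*' with FOLLOW(C) on { '*', '/', 'f' }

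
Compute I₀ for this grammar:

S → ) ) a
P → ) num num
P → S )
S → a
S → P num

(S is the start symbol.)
{ [P → . ) num num], [P → . S )], [S → . ) ) a], [S → . P num], [S → . a], [S' → . S] }

First, augment the grammar with S' → S
I₀ = CLOSURE({ [S' → . S] }):
  [S' → . S] has the dot before S: add [S → . ) ) a], [S → . a], [S → . P num]
  [S → . P num] has the dot before P: add [P → . ) num num], [P → . S )]
No further items can be added.

I₀ = { [P → . ) num num], [P → . S )], [S → . ) ) a], [S → . P num], [S → . a], [S' → . S] }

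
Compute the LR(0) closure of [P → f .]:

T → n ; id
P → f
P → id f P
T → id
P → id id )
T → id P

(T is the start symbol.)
{ [P → f .] }

To compute CLOSURE, for each item [A → α.Bβ] where B is a non-terminal, add [B → .γ] for all productions B → γ; repeat for the newly added items until nothing changes.

Start with: [P → f .]
The dot is at the end, so nothing is added.

CLOSURE = { [P → f .] }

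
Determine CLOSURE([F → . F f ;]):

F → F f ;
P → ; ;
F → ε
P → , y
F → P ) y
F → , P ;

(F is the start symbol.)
Start with: [F → . F f ;]
  [F → . F f ;] has the dot before F: add [F → .], [F → . P ) y], [F → . , P ;]
  [F → . P ) y] has the dot before P: add [P → . ; ;], [P → . , y]
No further items can be added.

CLOSURE = { [F → . , P ;], [F → . F f ;], [F → . P ) y], [F → .], [P → . , y], [P → . ; ;] }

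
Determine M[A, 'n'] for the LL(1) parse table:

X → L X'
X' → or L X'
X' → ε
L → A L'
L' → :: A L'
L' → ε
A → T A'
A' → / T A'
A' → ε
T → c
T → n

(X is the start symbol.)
To find M[A, 'n'], we find productions for A where 'n' is in the predict set (PREDICT(N → α) = (FIRST(α) \ {ε}) ∪ (FOLLOW(N) if α ⇒* ε)).

Relevant sets:
  FIRST(T) = { 'c', 'n' }

A → T A': PREDICT = { 'c', 'n' }
  'n' is in predict set, so this production goes in M[A, 'n']

M[A, 'n'] = A → T A'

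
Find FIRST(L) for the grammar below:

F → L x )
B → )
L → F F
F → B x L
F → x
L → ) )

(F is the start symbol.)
{ ')', 'x' }

FIRST sets of the other non-terminals involved (by the same procedure, iterated to a fixed point):
  FIRST(F) = { ')', 'x' }

From L → F F:
  - F is a non-terminal: add FIRST(F) \ {ε} = { ')', 'x' }
    F is not nullable, so stop
From L → ) ):
  - ')' is a terminal: add ')' and stop

Collecting: FIRST(L) = { ')', 'x' }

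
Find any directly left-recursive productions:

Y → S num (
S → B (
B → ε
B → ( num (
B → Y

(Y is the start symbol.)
Direct left recursion occurs when N → N α for some non-terminal N (the right-hand side begins with the left-hand side itself).

Y → S num (: starts with S
S → B (: starts with B
B → ε: starts with ε
B → ( num (: starts with '('
B → Y: starts with Y

No direct left recursion found.

Answer: No direct left recursion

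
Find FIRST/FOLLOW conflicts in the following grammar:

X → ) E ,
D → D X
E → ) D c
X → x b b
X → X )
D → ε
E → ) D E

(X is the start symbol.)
Yes. D → D X with FOLLOW(D) on { ')', 'x' }

Nullable non-terminals: D.
FIRST sets used below: FIRST(D) = { ')', 'x', ε }, FIRST(X) = { ')', 'x' }

D: nullable alternative(s) D → ε; FOLLOW(D) = { ')', 'c', 'x' }
  D → D X: FIRST \ {ε} = { ')', 'x' } — overlaps FOLLOW(D) on { ')', 'x' }: CONFLICT
  D → ε: FIRST \ {ε} = { } — this is the only nullable alternative, skip

E, X have no nullable alternative, so no FIRST/FOLLOW check is needed there.

So the grammar has 1 FIRST/FOLLOW conflict (marked CONFLICT above).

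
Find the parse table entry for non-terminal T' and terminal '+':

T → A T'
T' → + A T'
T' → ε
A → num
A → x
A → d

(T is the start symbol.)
To find M[T', '+'], we find productions for T' where '+' is in the predict set (PREDICT(N → α) = (FIRST(α) \ {ε}) ∪ (FOLLOW(N) if α ⇒* ε)).

Relevant sets:
  FOLLOW(T') = { $ }

T' → + A T': PREDICT = { '+' }
  '+' is in predict set, so this production goes in M[T', '+']
T' → ε: PREDICT = { $ }

M[T', '+'] = T' → + A T'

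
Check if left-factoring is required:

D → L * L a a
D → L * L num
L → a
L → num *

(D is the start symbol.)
Left-factoring is needed when two productions for the same non-terminal
share a common prefix on the right-hand side.

Productions for D:
  D → L * L a a
  D → L * L num
Productions for L:
  L → a
  L → num *

Found common prefix 'L * L' in productions for D

Answer: Yes, D has productions with common prefix 'L * L'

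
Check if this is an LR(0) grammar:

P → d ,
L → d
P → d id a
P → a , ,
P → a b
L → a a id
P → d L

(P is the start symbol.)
A grammar is LR(0) if no state in the canonical LR(0) collection has:
  - both a shift item (dot before a terminal) and a complete item (shift-reduce conflict), or
  - two or more complete items (reduce-reduce conflict; the accept item [P' → P .] counts as a complete item here).

Augment with P' → P and build the canonical LR(0) collection (I0 = CLOSURE({[P' → . P]}), then GOTO on every symbol after a dot until no new states appear). It has 15 states:
  I0: { [P → . a , ,], [P → . a b], [P → . d ,], [P → . d L], [P → . d id a], [P' → . P] }  — shift
  I1: { [P' → P .] }  — accept
  I2: { [P → a . , ,], [P → a . b] }  — shift
  I3: { [L → . a a id], [L → . d], [P → d . ,], [P → d . L], [P → d . id a] }  — shift
  I4: { [P → d , .] }  — reduce
  I5: { [P → d L .] }  — reduce
  I6: { [L → a . a id] }  — shift
  I7: { [L → d .] }  — reduce
  I8: { [P → d id . a] }  — shift
  I9: { [P → d id a .] }  — reduce
  I10: { [L → a a . id] }  — shift
  I11: { [L → a a id .] }  — reduce
  I12: { [P → a , . ,] }  — shift
  I13: { [P → a b .] }  — reduce
  I14: { [P → a , , .] }  — reduce

Every state is either a pure shift/goto state or contains exactly one complete item and nothing to shift — no conflicts. The grammar is LR(0).

Answer: Yes, the grammar is LR(0)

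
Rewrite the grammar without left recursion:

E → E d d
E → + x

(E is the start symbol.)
E is directly left-recursive. The standard transformation for
  A → A α₁ | ... | A α_m | β₁ | ... | β_n
is
  A  → β₁ A' | ... | β_n A'
  A' → α₁ A' | ... | α_m A' | ε

E → + x becomes E → + x E'
E → E d d becomes E' → d d E'
Add E' → ε

Resulting grammar:
E → + x E'
E' → d d E'
E' → ε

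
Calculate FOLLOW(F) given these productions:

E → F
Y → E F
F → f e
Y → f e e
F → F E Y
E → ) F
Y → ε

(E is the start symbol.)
To compute FOLLOW(F), find every occurrence of F on a right-hand side N → α F β: add FIRST(β) \ {ε}, and if β is empty or nullable also add FOLLOW(N). Iterate to a fixed point.

In E → F: F is at the end, add FOLLOW(E)
In Y → E F: F is at the end, add FOLLOW(Y)
In F → F E Y: F is followed by E Y, add FIRST(E Y) \ {ε} = { ')', 'f' }
In E → ) F: F is at the end, add FOLLOW(E)

The FOLLOW sets referred to above (computed the same way, to a fixed point):
  FOLLOW(E) = { $, ')', 'f' }
  FOLLOW(Y) = { $, ')', 'f' }

Taking the union: FOLLOW(F) = { $, ')', 'f' }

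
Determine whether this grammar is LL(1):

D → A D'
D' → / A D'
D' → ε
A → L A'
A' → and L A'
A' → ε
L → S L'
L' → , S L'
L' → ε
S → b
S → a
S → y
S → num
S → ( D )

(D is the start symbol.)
A grammar is LL(1) if for each non-terminal N with multiple productions, the predict sets of those productions are pairwise disjoint, where PREDICT(N → α) = (FIRST(α) \ {ε}) ∪ (FOLLOW(N) if α ⇒* ε).

Relevant sets:
  FOLLOW(D') = { $, ')' }
  FOLLOW(A') = { $, ')', '/' }
  FOLLOW(L') = { $, ')', '/', 'and' }

For D':
  PREDICT(D' → '/' A D') = { '/' }
  PREDICT(D' → ε) = { $, ')' }
For A':
  PREDICT(A' → and L A') = { 'and' }
  PREDICT(A' → ε) = { $, ')', '/' }
For L':
  PREDICT(L' → ',' S L') = { ',' }
  PREDICT(L' → ε) = { $, ')', '/', 'and' }
For S:
  PREDICT(S → b) = { 'b' }
  PREDICT(S → a) = { 'a' }
  PREDICT(S → y) = { 'y' }
  PREDICT(S → num) = { 'num' }
  PREDICT(S → '(' D ')') = { '(' }
D, A, L have a single production, so nothing to check there.

All predict sets are disjoint. The grammar IS LL(1).

Answer: Yes, the grammar is LL(1).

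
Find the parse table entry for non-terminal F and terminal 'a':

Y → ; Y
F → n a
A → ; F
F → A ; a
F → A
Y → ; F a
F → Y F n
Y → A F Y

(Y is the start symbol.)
To find M[F, 'a'], we find productions for F where 'a' is in the predict set (PREDICT(N → α) = (FIRST(α) \ {ε}) ∪ (FOLLOW(N) if α ⇒* ε)).

Relevant sets:
  FIRST(A) = { ';' }
  FIRST(Y) = { ';' }

F → n a: PREDICT = { 'n' }
F → A ; a: PREDICT = { ';' }
F → A: PREDICT = { ';' }
F → Y F n: PREDICT = { ';' }

M[F, 'a'] is empty (no production applies)

Answer: Empty (error entry)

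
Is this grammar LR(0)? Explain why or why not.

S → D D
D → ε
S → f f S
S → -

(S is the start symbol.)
A grammar is LR(0) if no state in the canonical LR(0) collection has:
  - both a shift item (dot before a terminal) and a complete item (shift-reduce conflict), or
  - two or more complete items (reduce-reduce conflict; the accept item [S' → S .] counts as a complete item here).

Augment with S' → S and build the canonical LR(0) collection (I0 = CLOSURE({[S' → . S]}), then GOTO on every symbol after a dot until no new states appear). It has 8 states:
  I0: { [D → .], [S → . -], [S → . D D], [S → . f f S], [S' → . S] }  — shift, reduce
  I1: { [S → - .] }  — reduce
  I2: { [D → .], [S → D . D] }  — reduce
  I3: { [S' → S .] }  — accept
  I4: { [S → f . f S] }  — shift
  I5: { [D → .], [S → . -], [S → . D D], [S → . f f S], [S → f f . S] }  — shift, reduce
  I6: { [S → f f S .] }  — reduce
  I7: { [S → D D .] }  — reduce

Conflict in state I0:
  Shift-reduce conflict between [D → .] and [S → . -]
So the grammar is NOT LR(0).

Answer: No. Shift-reduce conflict between [D → .] and [S → . -]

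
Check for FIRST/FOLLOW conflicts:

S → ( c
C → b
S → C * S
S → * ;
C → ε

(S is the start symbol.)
A FIRST/FOLLOW conflict occurs when a non-terminal N has a nullable alternative N → β (β ⇒* ε) and another alternative N → α with FIRST(α) ∩ FOLLOW(N) ≠ ∅: on such a lookahead the parser cannot decide between expanding α and letting N vanish via β.

Nullable non-terminals: C.

C: nullable alternative(s) C → ε; FOLLOW(C) = { '*' }
  C → b: FIRST \ {ε} = { 'b' } — disjoint from FOLLOW(C)
  C → ε: FIRST \ {ε} = { } — this is the only nullable alternative, skip

S has no nullable alternative, so no FIRST/FOLLOW check is needed there.

No FIRST/FOLLOW conflicts found.

Answer: No FIRST/FOLLOW conflicts.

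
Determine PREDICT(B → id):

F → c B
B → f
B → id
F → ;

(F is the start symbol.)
PREDICT(B → id) = (FIRST(RHS) \ {ε}) ∪ (FOLLOW(B) if ε ∈ FIRST(RHS), i.e. RHS ⇒* ε)
FIRST(id) = { 'id' }
ε ∉ FIRST(id), so FOLLOW(B) is not added.
PREDICT(B → id) = { 'id' }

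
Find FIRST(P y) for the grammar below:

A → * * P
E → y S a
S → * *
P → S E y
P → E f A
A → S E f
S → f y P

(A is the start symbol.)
{ '*', 'f', 'y' }

FIRST sets of the non-terminals involved (from the grammar, by fixed-point iteration):
  FIRST(P) = { '*', 'f', 'y' }

To compute FIRST(P y), process the symbols left to right:
Symbol P is a non-terminal. Add FIRST(P) \ {ε} = { '*', 'f', 'y' }
P is not nullable (ε ∉ FIRST(P)), so stop here.
FIRST(P y) = { '*', 'f', 'y' }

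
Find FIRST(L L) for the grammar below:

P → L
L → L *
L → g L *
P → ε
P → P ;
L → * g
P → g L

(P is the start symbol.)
FIRST sets of the non-terminals involved (from the grammar, by fixed-point iteration):
  FIRST(L) = { '*', 'g' }

To compute FIRST(L L), process the symbols left to right:
Symbol L is a non-terminal. Add FIRST(L) \ {ε} = { '*', 'g' }
L is not nullable (ε ∉ FIRST(L)), so stop here.
FIRST(L L) = { '*', 'g' }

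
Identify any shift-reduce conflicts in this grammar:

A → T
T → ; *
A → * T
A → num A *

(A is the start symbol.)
No shift-reduce conflicts

A shift-reduce conflict occurs when an LR(0) state has both:
  - a complete (reduce) item [A → α .] (dot at the end), and
  - a shift item [B → β . c γ] (dot before a terminal).

Augment with A' → A and build the canonical LR(0) collection (I0 = CLOSURE({[A' → . A]}), then GOTO on every symbol after a dot until no new states appear). It has 10 states:
  I0: { [A → . * T], [A → . T], [A → . num A *], [A' → . A], [T → . ; *] }  — shift
  I1: { [A → * . T], [T → . ; *] }  — shift
  I2: { [T → ; . *] }  — shift
  I3: { [A' → A .] }  — accept
  I4: { [A → T .] }  — reduce
  I5: { [A → . * T], [A → . T], [A → . num A *], [A → num . A *], [T → . ; *] }  — shift
  I6: { [A → num A . *] }  — shift
  I7: { [A → num A * .] }  — reduce
  I8: { [T → ; * .] }  — reduce
  I9: { [A → * T .] }  — reduce

No state contains both a complete item and a shift item.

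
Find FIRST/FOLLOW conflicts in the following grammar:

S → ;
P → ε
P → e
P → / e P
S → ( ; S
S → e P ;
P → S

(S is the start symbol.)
Yes. P → S with FOLLOW(P) on { ';' }

A FIRST/FOLLOW conflict occurs when a non-terminal N has a nullable alternative N → β (β ⇒* ε) and another alternative N → α with FIRST(α) ∩ FOLLOW(N) ≠ ∅: on such a lookahead the parser cannot decide between expanding α and letting N vanish via β.

Nullable non-terminals: P.
FIRST sets used below: FIRST(S) = { '(', ';', 'e' }

P: nullable alternative(s) P → ε; FOLLOW(P) = { ';' }
  P → ε: FIRST \ {ε} = { } — this is the only nullable alternative, skip
  P → e: FIRST \ {ε} = { 'e' } — disjoint from FOLLOW(P)
  P → / e P: FIRST \ {ε} = { '/' } — disjoint from FOLLOW(P)
  P → S: FIRST \ {ε} = { '(', ';', 'e' } — overlaps FOLLOW(P) on { ';' }: CONFLICT

S has no nullable alternative, so no FIRST/FOLLOW check is needed there.

So the grammar has 1 FIRST/FOLLOW conflict (marked CONFLICT above).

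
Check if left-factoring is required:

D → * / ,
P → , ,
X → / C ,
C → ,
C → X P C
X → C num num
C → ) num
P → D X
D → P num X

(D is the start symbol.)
Left-factoring is needed when two productions for the same non-terminal
share a common prefix on the right-hand side.

Productions for D:
  D → * / ,
  D → P num X
Productions for P:
  P → , ,
  P → D X
Productions for X:
  X → / C ,
  X → C num num
Productions for C:
  C → ,
  C → X P C
  C → ) num

No common prefixes found.

Answer: No, left-factoring is not needed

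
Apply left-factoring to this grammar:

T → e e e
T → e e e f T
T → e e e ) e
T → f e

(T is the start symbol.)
T → e e e T'
T' → ε
T' → f T
T' → ) e
T → f e

Left-factoring transforms A → αβ₁ | αβ₂ into A → αA' and A' → β₁ | β₂
(α is the longest common prefix among the alternatives). Repeat until
no nonterminal has two alternatives with a common prefix.

Round 1: T has alternatives sharing prefix 'e e e'. Introduce T': T → e e e T'
  Add: T' → ε
  Add: T' → f T
  Add: T' → ) e

No remaining common prefixes — done.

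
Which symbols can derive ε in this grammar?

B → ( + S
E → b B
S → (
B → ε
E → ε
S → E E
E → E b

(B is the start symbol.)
ε-productions: B → ε, E → ε
So B, E are immediately nullable.
S → E E: every symbol on the right is nullable, so S is nullable too.
Every non-terminal is now nullable.
Nullable = { 'B', 'E', 'S' }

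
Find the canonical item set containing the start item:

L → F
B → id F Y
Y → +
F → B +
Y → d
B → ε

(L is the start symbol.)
First, augment the grammar with L' → L
I₀ = CLOSURE({ [L' → . L] }):
  [L' → . L] has the dot before L: add [L → . F]
  [L → . F] has the dot before F: add [F → . B +]
  [F → . B +] has the dot before B: add [B → . id F Y], [B → .]
No further items can be added.

I₀ = { [B → . id F Y], [B → .], [F → . B +], [L → . F], [L' → . L] }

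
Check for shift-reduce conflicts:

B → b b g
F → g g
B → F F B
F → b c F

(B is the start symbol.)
No shift-reduce conflicts

Augment with B' → B and build the canonical LR(0) collection (I0 = CLOSURE({[B' → . B]}), then GOTO on every symbol after a dot until no new states appear). It has 13 states:
  I0: { [B → . F F B], [B → . b b g], [B' → . B], [F → . b c F], [F → . g g] }  — shift
  I1: { [B' → B .] }  — accept
  I2: { [B → F . F B], [F → . b c F], [F → . g g] }  — shift
  I3: { [B → b . b g], [F → b . c F] }  — shift
  I4: { [F → g . g] }  — shift
  I5: { [F → g g .] }  — reduce
  I6: { [B → b b . g] }  — shift
  I7: { [F → . b c F], [F → . g g], [F → b c . F] }  — shift
  I8: { [F → b c F .] }  — reduce
  I9: { [F → b . c F] }  — shift
  I10: { [B → b b g .] }  — reduce
  I11: { [B → . F F B], [B → . b b g], [B → F F . B], [F → . b c F], [F → . g g] }  — shift
  I12: { [B → F F B .] }  — reduce

No state contains both a complete item and a shift item.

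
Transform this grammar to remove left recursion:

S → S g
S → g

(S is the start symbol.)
S is directly left-recursive. The standard transformation for
  A → A α₁ | ... | A α_m | β₁ | ... | β_n
is
  A  → β₁ A' | ... | β_n A'
  A' → α₁ A' | ... | α_m A' | ε

S → g becomes S → g S'
S → S g becomes S' → g S'
Add S' → ε

Resulting grammar:
S → g S'
S' → g S'
S' → ε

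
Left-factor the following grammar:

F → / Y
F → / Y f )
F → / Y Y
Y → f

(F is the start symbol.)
Left-factoring transforms A → αβ₁ | αβ₂ into A → αA' and A' → β₁ | β₂
(α is the longest common prefix among the alternatives). Repeat until
no nonterminal has two alternatives with a common prefix.

Round 1: F has alternatives sharing prefix '/ Y'. Introduce F': F → / Y F'
  Add: F' → ε
  Add: F' → f )
  Add: F' → Y

No remaining common prefixes — done.

Resulting grammar:
F → / Y F'
F' → ε
F' → f )
F' → Y
Y → f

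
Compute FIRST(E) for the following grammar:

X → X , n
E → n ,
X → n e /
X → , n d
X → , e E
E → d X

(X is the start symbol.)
To compute FIRST(E), examine every production with E on the left-hand side, reading each right-hand side left to right until a non-nullable symbol is reached.

From E → n ,:
  - n is a terminal: add 'n' and stop
From E → d X:
  - d is a terminal: add 'd' and stop

Collecting: FIRST(E) = { 'd', 'n' }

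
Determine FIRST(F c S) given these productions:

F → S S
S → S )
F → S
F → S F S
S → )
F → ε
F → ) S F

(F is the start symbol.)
{ ')', 'c' }

FIRST sets of the non-terminals involved (from the grammar, by fixed-point iteration):
  FIRST(F) = { ')', ε }

To compute FIRST(F c S), process the symbols left to right:
Symbol F is a non-terminal. Add FIRST(F) \ {ε} = { ')' }
F is nullable (ε ∈ FIRST(F)), continue to the next symbol.
Symbol c is a terminal. Add 'c' and stop.
FIRST(F c S) = { ')', 'c' }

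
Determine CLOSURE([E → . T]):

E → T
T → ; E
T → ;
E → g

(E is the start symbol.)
To compute CLOSURE, for each item [A → α.Bβ] where B is a non-terminal, add [B → .γ] for all productions B → γ; repeat for the newly added items until nothing changes.

Start with: [E → . T]
  [E → . T] has the dot before T: add [T → . ; E], [T → . ;]
No further items can be added.

CLOSURE = { [E → . T], [T → . ; E], [T → . ;] }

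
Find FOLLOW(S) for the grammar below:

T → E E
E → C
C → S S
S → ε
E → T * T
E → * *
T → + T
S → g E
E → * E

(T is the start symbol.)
{ $, '*', '+', 'g' }

In C → S S: S is followed by S, add FIRST(S) \ {ε} = { 'g' }
  S is nullable, so also add FOLLOW(C)
In C → S S: S is at the end, add FOLLOW(C)

The FOLLOW sets referred to above (computed the same way, to a fixed point):
  FOLLOW(C) = { $, '*', '+', 'g' }

Taking the union: FOLLOW(S) = { $, '*', '+', 'g' }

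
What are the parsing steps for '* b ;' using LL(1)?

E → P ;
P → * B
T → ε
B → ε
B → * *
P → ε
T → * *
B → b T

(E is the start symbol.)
Stack is shown with the top on the left.

Stack    Input    Action
------------------------
E $      * b ; $  output E → P ;
P ; $    * b ; $  output P → * B
* B ; $  * b ; $  match '*'
B ; $    b ; $    output B → b T
b T ; $  b ; $    match 'b'
T ; $    ; $      output T → ε
; $      ; $      match ';'
$        $        accept

The string is accepted.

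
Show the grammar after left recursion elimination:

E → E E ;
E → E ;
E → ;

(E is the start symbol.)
E is directly left-recursive. The standard transformation for
  A → A α₁ | ... | A α_m | β₁ | ... | β_n
is
  A  → β₁ A' | ... | β_n A'
  A' → α₁ A' | ... | α_m A' | ε

E → ; becomes E → ; E'
E → E E ; becomes E' → E ; E'
E → E ; becomes E' → ; E'
Add E' → ε

Resulting grammar:
E → ; E'
E' → E ; E'
E' → ; E'
E' → ε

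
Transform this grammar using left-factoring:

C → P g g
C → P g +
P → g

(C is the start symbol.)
C → P g C'
C' → g
C' → +
P → g

Left-factoring transforms A → αβ₁ | αβ₂ into A → αA' and A' → β₁ | β₂
(α is the longest common prefix among the alternatives). Repeat until
no nonterminal has two alternatives with a common prefix.

Round 1: C has alternatives sharing prefix 'P g'. Introduce C': C → P g C'
  Add: C' → g
  Add: C' → +

No remaining common prefixes — done.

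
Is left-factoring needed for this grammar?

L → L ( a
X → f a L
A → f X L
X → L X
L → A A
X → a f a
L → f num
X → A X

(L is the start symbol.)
Left-factoring is needed when two productions for the same non-terminal
share a common prefix on the right-hand side.

Productions for L:
  L → L ( a
  L → A A
  L → f num
Productions for X:
  X → f a L
  X → L X
  X → a f a
  X → A X

No common prefixes found.

Answer: No, left-factoring is not needed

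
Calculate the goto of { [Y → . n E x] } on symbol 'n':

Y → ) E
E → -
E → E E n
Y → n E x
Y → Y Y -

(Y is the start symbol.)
GOTO(I, 'n') = CLOSURE({ [A → αX.β] : [A → α.Xβ] ∈ I, X = 'n' })

Items with dot before 'n', with the dot advanced:
  [Y → . n E x] → [Y → n . E x]
Closure of the advanced items:
  [Y → n . E x] has the dot before E: add [E → . -], [E → . E E n]

GOTO = { [E → . -], [E → . E E n], [Y → n . E x] }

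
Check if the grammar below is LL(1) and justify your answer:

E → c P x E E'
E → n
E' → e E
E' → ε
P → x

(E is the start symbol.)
Relevant sets:
  FOLLOW(E') = { $, 'e' }

For E:
  PREDICT(E → c P x E E') = { 'c' }
  PREDICT(E → n) = { 'n' }
For E':
  PREDICT(E' → e E) = { 'e' }
  PREDICT(E' → ε) = { $, 'e' }
P has a single production, so nothing to check there.

Conflict found: Predict set conflict for E': { 'e' }
The grammar is NOT LL(1).

Answer: No. Predict set conflict for E': { 'e' }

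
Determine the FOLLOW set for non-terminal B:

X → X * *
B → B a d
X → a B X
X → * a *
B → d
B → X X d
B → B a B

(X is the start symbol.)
In B → B a d: B is followed by a d, add FIRST(a d) \ {ε} = { 'a' }
In X → a B X: B is followed by X, add FIRST(X) \ {ε} = { '*', 'a' }
In B → B a B: B is followed by a B, add FIRST(a B) \ {ε} = { 'a' }
In B → B a B: B is at the end; this adds FOLLOW(B) to itself — nothing new

Taking the union: FOLLOW(B) = { '*', 'a' }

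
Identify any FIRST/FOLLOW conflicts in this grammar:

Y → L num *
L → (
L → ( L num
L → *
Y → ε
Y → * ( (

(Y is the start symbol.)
No FIRST/FOLLOW conflicts.

A FIRST/FOLLOW conflict occurs when a non-terminal N has a nullable alternative N → β (β ⇒* ε) and another alternative N → α with FIRST(α) ∩ FOLLOW(N) ≠ ∅: on such a lookahead the parser cannot decide between expanding α and letting N vanish via β.

Nullable non-terminals: Y.
FIRST sets used below: FIRST(L) = { '(', '*' }

Y: nullable alternative(s) Y → ε; FOLLOW(Y) = { $ }
  Y → L num *: FIRST \ {ε} = { '(', '*' } — disjoint from FOLLOW(Y)
  Y → ε: FIRST \ {ε} = { } — this is the only nullable alternative, skip
  Y → * ( (: FIRST \ {ε} = { '*' } — disjoint from FOLLOW(Y)

L has no nullable alternative, so no FIRST/FOLLOW check is needed there.

No FIRST/FOLLOW conflicts found.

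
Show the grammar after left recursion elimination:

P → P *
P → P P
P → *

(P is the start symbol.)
P → * P'
P' → * P'
P' → P P'
P' → ε

P is directly left-recursive. The standard transformation for
  A → A α₁ | ... | A α_m | β₁ | ... | β_n
is
  A  → β₁ A' | ... | β_n A'
  A' → α₁ A' | ... | α_m A' | ε

P → * becomes P → * P'
P → P * becomes P' → * P'
P → P P becomes P' → P P'
Add P' → ε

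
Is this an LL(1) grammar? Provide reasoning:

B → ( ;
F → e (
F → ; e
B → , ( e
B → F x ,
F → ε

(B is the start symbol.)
Yes, the grammar is LL(1).

Relevant sets:
  FIRST(F) = { ';', 'e', ε }
  FOLLOW(F) = { 'x' }

For B:
  PREDICT(B → '(' ';') = { '(' }
  PREDICT(B → ',' '(' e) = { ',' }
  PREDICT(B → F x ',') = { ';', 'e', 'x' }
For F:
  PREDICT(F → e '(') = { 'e' }
  PREDICT(F → ';' e) = { ';' }
  PREDICT(F → ε) = { 'x' }

All predict sets are disjoint. The grammar IS LL(1).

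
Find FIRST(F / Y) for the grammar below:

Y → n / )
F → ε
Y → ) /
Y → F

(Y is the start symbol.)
{ '/' }

FIRST sets of the non-terminals involved (from the grammar, by fixed-point iteration):
  FIRST(F) = { ε }

To compute FIRST(F / Y), process the symbols left to right:
Symbol F is a non-terminal. Add FIRST(F) \ {ε} = { }
F is nullable (ε ∈ FIRST(F)), continue to the next symbol.
Symbol / is a terminal. Add '/' and stop.
FIRST(F / Y) = { '/' }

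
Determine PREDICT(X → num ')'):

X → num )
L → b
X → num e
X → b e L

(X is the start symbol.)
{ 'num' }

PREDICT(X → num ')') = (FIRST(RHS) \ {ε}) ∪ (FOLLOW(X) if ε ∈ FIRST(RHS), i.e. RHS ⇒* ε)
FIRST(num ')') = { 'num' }
ε ∉ FIRST(num ')'), so FOLLOW(X) is not added.
PREDICT(X → num ')') = { 'num' }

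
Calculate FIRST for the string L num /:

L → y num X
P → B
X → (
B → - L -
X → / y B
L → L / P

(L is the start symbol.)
FIRST sets of the non-terminals involved (from the grammar, by fixed-point iteration):
  FIRST(L) = { 'y' }

To compute FIRST(L num /), process the symbols left to right:
Symbol L is a non-terminal. Add FIRST(L) \ {ε} = { 'y' }
L is not nullable (ε ∉ FIRST(L)), so stop here.
FIRST(L num /) = { 'y' }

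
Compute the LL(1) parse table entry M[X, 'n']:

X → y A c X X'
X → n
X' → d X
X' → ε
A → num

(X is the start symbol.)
To find M[X, 'n'], we find productions for X where 'n' is in the predict set (PREDICT(N → α) = (FIRST(α) \ {ε}) ∪ (FOLLOW(N) if α ⇒* ε)).

X → y A c X X': PREDICT = { 'y' }
X → n: PREDICT = { 'n' }
  'n' is in predict set, so this production goes in M[X, 'n']

M[X, 'n'] = X → n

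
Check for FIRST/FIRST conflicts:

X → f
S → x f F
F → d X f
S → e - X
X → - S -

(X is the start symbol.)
A FIRST/FIRST conflict occurs when two productions N → α and N → β for the same non-terminal have FIRST(α) ∩ FIRST(β) ≠ ∅ (with ε ∈ FIRST of a nullable right-hand side, so two nullable alternatives also conflict).

Productions for X:
  X → f: FIRST = { 'f' }
  X → - S -: FIRST = { '-' }
Productions for S:
  S → x f F: FIRST = { 'x' }
  S → e - X: FIRST = { 'e' }
F has only one production, so no FIRST/FIRST conflict is possible there.

All alternatives of each non-terminal have pairwise disjoint FIRST sets.

Answer: No FIRST/FIRST conflicts.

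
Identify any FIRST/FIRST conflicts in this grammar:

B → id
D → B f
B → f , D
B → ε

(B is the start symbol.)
A FIRST/FIRST conflict occurs when two productions N → α and N → β for the same non-terminal have FIRST(α) ∩ FIRST(β) ≠ ∅ (with ε ∈ FIRST of a nullable right-hand side, so two nullable alternatives also conflict).

Productions for B:
  B → id: FIRST = { 'id' }
  B → f , D: FIRST = { 'f' }
  B → ε: FIRST = { ε }
D has only one production, so no FIRST/FIRST conflict is possible there.

All alternatives of each non-terminal have pairwise disjoint FIRST sets.

Answer: No FIRST/FIRST conflicts.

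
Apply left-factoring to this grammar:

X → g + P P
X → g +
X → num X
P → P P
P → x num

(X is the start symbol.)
X → g + X'
X' → P P
X' → ε
X → num X
P → P P
P → x num

Left-factoring transforms A → αβ₁ | αβ₂ into A → αA' and A' → β₁ | β₂
(α is the longest common prefix among the alternatives). Repeat until
no nonterminal has two alternatives with a common prefix.

Round 1: X has alternatives sharing prefix 'g +'. Introduce X': X → g + X'
  Add: X' → P P
  Add: X' → ε

No remaining common prefixes — done.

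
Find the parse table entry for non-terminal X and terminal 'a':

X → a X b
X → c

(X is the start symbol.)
To find M[X, 'a'], we find productions for X where 'a' is in the predict set (PREDICT(N → α) = (FIRST(α) \ {ε}) ∪ (FOLLOW(N) if α ⇒* ε)).

X → a X b: PREDICT = { 'a' }
  'a' is in predict set, so this production goes in M[X, 'a']
X → c: PREDICT = { 'c' }

M[X, 'a'] = X → a X b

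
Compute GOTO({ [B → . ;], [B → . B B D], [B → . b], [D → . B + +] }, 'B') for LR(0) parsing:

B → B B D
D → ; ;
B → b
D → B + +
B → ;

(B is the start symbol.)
{ [B → . ;], [B → . B B D], [B → . b], [B → B . B D], [D → B . + +] }

GOTO(I, 'B') = CLOSURE({ [A → αX.β] : [A → α.Xβ] ∈ I, X = 'B' })

Items with dot before 'B', with the dot advanced:
  [B → . B B D] → [B → B . B D]
  [D → . B + +] → [D → B . + +]
Closure of the advanced items:
  [B → B . B D] has the dot before B: add [B → . B B D], [B → . b], [B → . ;]

GOTO = { [B → . ;], [B → . B B D], [B → . b], [B → B . B D], [D → B . + +] }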